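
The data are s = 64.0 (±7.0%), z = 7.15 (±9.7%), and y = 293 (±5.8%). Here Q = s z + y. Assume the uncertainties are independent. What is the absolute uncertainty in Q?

57.3

Let p = s·z = 458. δp/p = √((1·δs/s)² + (1·δz/z)²) = √(0.00490 + 0.00941) = 0.120, so δp = 54.7.
Q = p + y: δQ = √(δp² + δy²) = √(3000 + 289) = 57.3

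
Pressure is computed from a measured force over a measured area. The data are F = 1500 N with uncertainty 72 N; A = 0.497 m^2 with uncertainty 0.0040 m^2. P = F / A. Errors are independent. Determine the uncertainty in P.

Each factor contributes (exponent × relative error)² to (δP/P)²:
  (1·δF/F)² = (1×0.0480)² = 0.00230;  (-1·δA/A)² = (-1×0.00805)² = 6.48e-05
δP/P = √(0.00237) = 0.0487
P = 3020 Pa, so δP = 0.0487 × 3020 = 147 Pa.

147 Pa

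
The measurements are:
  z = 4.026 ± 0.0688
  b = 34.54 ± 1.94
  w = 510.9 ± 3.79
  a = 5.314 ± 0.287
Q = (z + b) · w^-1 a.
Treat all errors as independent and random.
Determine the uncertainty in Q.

Let u = z + b = 38.57. δu = √(δz² + δb²) = √(0.00473 + 3.76) = 1.94, so δu/u = 0.0503.
Q is then a monomial in u, w, a:
δQ/Q = √((δu/u)² + (-1·δw/w)² + (1·δa/a)²) = √(0.00253 + 5.5e-05 + 0.00292) = 0.0742
Q = 0.4011, so δQ = 0.0742 × 0.4011 = 0.0298.

0.0298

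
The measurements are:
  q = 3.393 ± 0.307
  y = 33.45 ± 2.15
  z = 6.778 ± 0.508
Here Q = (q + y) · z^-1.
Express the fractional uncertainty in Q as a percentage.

Let u = q + y = 36.84. δu = √(δq² + δy²) = √(0.0942 + 4.62) = 2.17, so δu/u = 0.0589.
Q is then a monomial in u, z:
δQ/Q = √((δu/u)² + (-1·δz/z)²) = √(0.00347 + 0.00562) = 0.0954

9.54%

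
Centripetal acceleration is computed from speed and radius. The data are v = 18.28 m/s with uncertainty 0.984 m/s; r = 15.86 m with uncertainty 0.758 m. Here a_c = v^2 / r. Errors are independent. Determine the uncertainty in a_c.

2.48 m/s^2

Each factor contributes (exponent × relative error)² to (δa_c/a_c)²:
  (2·δv/v)² = (2×0.0538)² = 0.0116;  (-1·δr/r)² = (-1×0.0478)² = 0.00228
δa_c/a_c = √(0.0139) = 0.118
a_c = 21.07 m/s^2, so δa_c = 0.118 × 21.07 = 2.48 m/s^2.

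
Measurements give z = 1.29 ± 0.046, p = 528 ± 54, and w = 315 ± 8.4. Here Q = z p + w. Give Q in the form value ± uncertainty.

Let h = z·p = 681. δh/h = √((1·δz/z)² + (1·δp/p)²) = √(0.00127 + 0.0105) = 0.108, so δh = 73.8.
Q = h + w: δQ = √(δh² + δw²) = √(5440 + 70.6) = 74.2
Q = 996.

996 ± 74.2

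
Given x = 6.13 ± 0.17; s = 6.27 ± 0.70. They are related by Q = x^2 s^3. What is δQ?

3140

Products/powers → add relative errors in quadrature, weighted by exponent:
  (2·δx/x)² = (2×0.0277)² = 0.00308;  (3·δs/s)² = (3×0.112)² = 0.112
δQ/Q = √(0.115) = 0.339
Q = 9260, so δQ = 0.339 × 9260 = 3140.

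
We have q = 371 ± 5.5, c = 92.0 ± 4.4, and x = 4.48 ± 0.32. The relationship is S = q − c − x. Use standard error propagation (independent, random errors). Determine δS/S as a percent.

For a sum/difference, combine absolute errors in quadrature:
  (δq)² = 30.2;  (δc)² = 19.4;  (δx)² = 0.102
δS = √(49.7) = 7.05
S = 275, so δS/S = 7.05/275 = 0.0257.

2.57%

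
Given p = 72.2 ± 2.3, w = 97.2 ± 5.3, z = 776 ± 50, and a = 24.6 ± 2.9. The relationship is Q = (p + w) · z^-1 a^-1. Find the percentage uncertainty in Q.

13.9%

Let u = p + w = 169. δu = √(δp² + δw²) = √(5.29 + 28.1) = 5.78, so δu/u = 0.0341.
Q is then a monomial in u, z, a:
δQ/Q = √((δu/u)² + (-1·δz/z)² + (-1·δa/a)²) = √(0.00116 + 0.00415 + 0.0139) = 0.139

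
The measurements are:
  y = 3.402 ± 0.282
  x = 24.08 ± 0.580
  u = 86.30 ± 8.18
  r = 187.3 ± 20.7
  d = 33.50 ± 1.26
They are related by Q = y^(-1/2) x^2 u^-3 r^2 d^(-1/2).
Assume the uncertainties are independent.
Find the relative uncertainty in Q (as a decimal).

For a monomial Q ∝ y^(-1/2), x^2, u^-3, r^2, d^(-1/2), fractional errors add in quadrature:
  (−½·δy/y)² = (-0.5×0.0829)² = 0.00172;  (2·δx/x)² = (2×0.0241)² = 0.00232;  (-3·δu/u)² = (-3×0.0948)² = 0.0809;  (2·δr/r)² = (2×0.111)² = 0.0489;  (−½·δd/d)² = (-0.5×0.0376)² = 0.000354
δQ/Q = √(0.134) = 0.366

0.366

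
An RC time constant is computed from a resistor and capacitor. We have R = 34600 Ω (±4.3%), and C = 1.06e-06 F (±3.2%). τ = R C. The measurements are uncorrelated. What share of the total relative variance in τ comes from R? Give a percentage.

64.4%

(δτ/τ)² = (1·δR/R)² + (1·δC/C)²
  R term: (1×0.0430)² = 0.00185
  C term: (1×0.0320)² = 0.00102
Total = 0.00287. Share from R = 0.00185/0.00287 = 0.644.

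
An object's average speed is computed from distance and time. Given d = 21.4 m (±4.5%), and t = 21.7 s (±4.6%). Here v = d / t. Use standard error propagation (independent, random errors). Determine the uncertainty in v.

For a monomial v ∝ d, t^-1, fractional errors add in quadrature:
  (1·δd/d)² = (1×0.0450)² = 0.00202;  (-1·δt/t)² = (-1×0.0460)² = 0.00212
δv/v = √(0.00414) = 0.0644
v = 0.986 m/s, so δv = 0.0644 × 0.986 = 0.0635 m/s.

0.0635 m/s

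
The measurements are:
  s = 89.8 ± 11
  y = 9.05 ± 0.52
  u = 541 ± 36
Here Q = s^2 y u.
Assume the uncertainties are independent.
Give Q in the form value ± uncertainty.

Relative error in a monomial: (δQ/Q)² = Σ (nᵢ · δxᵢ/xᵢ)².
  (2·δs/s)² = (2×0.122)² = 0.0600;  (1·δy/y)² = (1×0.0575)² = 0.00330;  (1·δu/u)² = (1×0.0665)² = 0.00443
δQ/Q = √(0.0677) = 0.260
Q = 3.95e+07, so δQ = 0.260 × 3.95e+07 = 1.03e+07.

(3.95 ± 1.03) × 10^7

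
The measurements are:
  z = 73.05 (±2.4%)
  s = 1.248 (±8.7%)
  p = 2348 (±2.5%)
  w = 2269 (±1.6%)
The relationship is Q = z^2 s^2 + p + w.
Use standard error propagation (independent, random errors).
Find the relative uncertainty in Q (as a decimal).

Let h = z^2·s^2 = 8311. δh/h = √((2·δz/z)² + (2·δs/s)²) = √(0.00230 + 0.0303) = 0.180, so δh = 1500.
Q = h + p + w: δQ = √(δh² + δp² + δw²) = √(2.25e+06 + 3450 + 1320) = 1500
Q = 12930, so δQ/Q = 1500/12930 = 0.116.

0.116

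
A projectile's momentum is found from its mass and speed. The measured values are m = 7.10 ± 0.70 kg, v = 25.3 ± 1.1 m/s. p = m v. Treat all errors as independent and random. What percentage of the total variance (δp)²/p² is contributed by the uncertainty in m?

(δp/p)² = (1·δm/m)² + (1·δv/v)²
  m term: (1×0.0986)² = 0.00972
  v term: (1×0.0435)² = 0.00189
Total = 0.0116. Share from m = 0.00972/0.0116 = 0.837.

83.7%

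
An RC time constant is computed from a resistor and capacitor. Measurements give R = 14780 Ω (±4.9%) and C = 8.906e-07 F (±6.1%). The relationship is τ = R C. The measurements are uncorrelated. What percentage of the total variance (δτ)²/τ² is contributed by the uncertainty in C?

60.8%

(δτ/τ)² = (1·δR/R)² + (1·δC/C)²
  R term: (1×0.0490)² = 0.00240
  C term: (1×0.0610)² = 0.00372
Total = 0.00612. Share from C = 0.00372/0.00612 = 0.608.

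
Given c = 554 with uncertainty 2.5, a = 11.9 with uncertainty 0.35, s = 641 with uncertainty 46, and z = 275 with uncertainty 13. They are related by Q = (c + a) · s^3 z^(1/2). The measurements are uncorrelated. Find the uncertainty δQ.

5.35e+11

Let u = c + a = 566. δu = √(δc² + δa²) = √(6.25 + 0.122) = 2.52, so δu/u = 0.00446.
Q is then a monomial in u, s, z:
δQ/Q = √((δu/u)² + (3·δs/s)² + (½·δz/z)²) = √(1.99e-05 + 0.0463 + 0.000559) = 0.217
Q = 2.47e+12, so δQ = 0.217 × 2.47e+12 = 5.35e+11.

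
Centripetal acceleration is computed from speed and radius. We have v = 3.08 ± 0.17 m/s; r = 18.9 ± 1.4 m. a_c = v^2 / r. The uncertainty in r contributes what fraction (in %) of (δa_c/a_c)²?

(δa_c/a_c)² = (2·δv/v)² + (-1·δr/r)²
  v term: (2×0.0552)² = 0.0122
  r term: (-1×0.0741)² = 0.00549
Total = 0.0177. Share from r = 0.00549/0.0177 = 0.310.

31.0%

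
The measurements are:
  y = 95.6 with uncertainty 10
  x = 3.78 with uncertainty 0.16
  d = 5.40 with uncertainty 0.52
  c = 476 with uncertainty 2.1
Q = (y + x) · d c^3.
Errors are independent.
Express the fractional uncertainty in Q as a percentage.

Let u = y + x = 99.4. δu = √(δy² + δx²) = √(100 + 0.0256) = 10.0, so δu/u = 0.101.
Q is then a monomial in u, d, c:
δQ/Q = √((δu/u)² + (1·δd/d)² + (3·δc/c)²) = √(0.0101 + 0.00927 + 0.000175) = 0.140

14.0%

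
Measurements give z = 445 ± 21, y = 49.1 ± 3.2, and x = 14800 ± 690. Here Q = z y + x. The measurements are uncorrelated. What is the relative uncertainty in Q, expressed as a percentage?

5.15%

Let p = z·y = 21800. δp/p = √((1·δz/z)² + (1·δy/y)²) = √(0.00223 + 0.00425) = 0.0805, so δp = 1760.
Q = p + x: δQ = √(δp² + δx²) = √(3.09e+06 + 4.76e+05) = 1890
Q = 36600, so δQ/Q = 1890/36600 = 0.0515.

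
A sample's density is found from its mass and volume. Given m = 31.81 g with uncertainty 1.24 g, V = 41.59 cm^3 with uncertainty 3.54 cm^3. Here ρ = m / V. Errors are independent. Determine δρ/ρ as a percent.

ρ is a product of powers, so relative uncertainties combine in quadrature:
  (1·δm/m)² = (1×0.0390)² = 0.00152;  (-1·δV/V)² = (-1×0.0851)² = 0.00724
δρ/ρ = √(0.00876) = 0.0936

9.36%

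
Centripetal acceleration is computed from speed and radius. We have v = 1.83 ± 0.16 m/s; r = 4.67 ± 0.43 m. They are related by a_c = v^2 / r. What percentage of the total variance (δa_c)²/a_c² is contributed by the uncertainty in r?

21.7%

(δa_c/a_c)² = (2·δv/v)² + (-1·δr/r)²
  v term: (2×0.0874)² = 0.0306
  r term: (-1×0.0921)² = 0.00848
Total = 0.0391. Share from r = 0.00848/0.0391 = 0.217.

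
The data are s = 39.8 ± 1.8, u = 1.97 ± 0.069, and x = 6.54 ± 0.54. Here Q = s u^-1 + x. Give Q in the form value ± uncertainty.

26.7 ± 1.28

Let p = s·u^-1 = 20.2. δp/p = √((1·δs/s)² + (-1·δu/u)²) = √(0.00205 + 0.00123) = 0.0572, so δp = 1.16.
Q = p + x: δQ = √(δp² + δx²) = √(1.34 + 0.292) = 1.28
Q = 26.7.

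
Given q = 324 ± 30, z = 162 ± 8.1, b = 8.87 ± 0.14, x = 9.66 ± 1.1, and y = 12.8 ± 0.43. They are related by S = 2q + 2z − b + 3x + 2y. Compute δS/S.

0.0612

S is a linear combination, so absolute uncertainties add in quadrature:
  (2·δq)² = 3600;  (2·δz)² = 262;  (δb)² = 0.0196;  (3·δx)² = 10.9;  (2·δy)² = 0.740
δS = √(3870) = 62.2
S = 1020, so δS/S = 62.2/1020 = 0.0612.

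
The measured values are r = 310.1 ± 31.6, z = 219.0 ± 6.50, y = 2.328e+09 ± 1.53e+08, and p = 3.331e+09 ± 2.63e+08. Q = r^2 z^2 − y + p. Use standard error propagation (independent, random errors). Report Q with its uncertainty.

(5.615 ± 1.03) × 10^9

Let w = r^2·z^2 = 4.612e+09. δw/w = √((2·δr/r)² + (2·δz/z)²) = √(0.0415 + 0.00352) = 0.212, so δw = 9.79e+08.
Q = w − y + p: δQ = √(δw² + δy² + δp²) = √(9.58e+17 + 2.34e+16 + 6.92e+16) = 1.03e+09
Q = 5.615e+09.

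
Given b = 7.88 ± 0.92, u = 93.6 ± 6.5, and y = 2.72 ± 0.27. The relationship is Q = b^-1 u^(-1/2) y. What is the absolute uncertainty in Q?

0.00561

Since Q is a product/quotient, work with relative uncertainties:
  (-1·δb/b)² = (-1×0.117)² = 0.0136;  (−½·δu/u)² = (-0.5×0.0694)² = 0.00121;  (1·δy/y)² = (1×0.0993)² = 0.00985
δQ/Q = √(0.0247) = 0.157
Q = 0.0357, so δQ = 0.157 × 0.0357 = 0.00561.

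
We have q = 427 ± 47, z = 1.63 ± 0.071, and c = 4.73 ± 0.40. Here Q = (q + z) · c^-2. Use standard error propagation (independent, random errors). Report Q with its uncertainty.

Let u = q + z = 429. δu = √(δq² + δz²) = √(2210 + 0.00504) = 47.0, so δu/u = 0.110.
Q is then a monomial in u, c:
δQ/Q = √((δu/u)² + (-2·δc/c)²) = √(0.0120 + 0.0286) = 0.202
Q = 19.2, so δQ = 0.202 × 19.2 = 3.86.

19.2 ± 3.86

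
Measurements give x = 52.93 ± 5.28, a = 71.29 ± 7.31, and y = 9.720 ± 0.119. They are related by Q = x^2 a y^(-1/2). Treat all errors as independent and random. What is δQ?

Q is a product of powers, so relative uncertainties combine in quadrature:
  (2·δx/x)² = (2×0.0998)² = 0.0398;  (1·δa/a)² = (1×0.103)² = 0.0105;  (−½·δy/y)² = (-0.5×0.0122)² = 3.75e-05
δQ/Q = √(0.0504) = 0.224
Q = 64060, so δQ = 0.224 × 64060 = 14400.

14400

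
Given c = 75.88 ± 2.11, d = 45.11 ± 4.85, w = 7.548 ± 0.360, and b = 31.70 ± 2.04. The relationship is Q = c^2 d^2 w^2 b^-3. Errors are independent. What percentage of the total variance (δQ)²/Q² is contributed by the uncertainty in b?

(δQ/Q)² = (2·δc/c)² + (2·δd/d)² + (2·δw/w)² + (-3·δb/b)²
  c term: (2×0.0278)² = 0.00309
  d term: (2×0.108)² = 0.0462
  w term: (2×0.0477)² = 0.00910
  b term: (-3×0.0644)² = 0.0373
Total = 0.0957. Share from b = 0.0373/0.0957 = 0.389.

38.9%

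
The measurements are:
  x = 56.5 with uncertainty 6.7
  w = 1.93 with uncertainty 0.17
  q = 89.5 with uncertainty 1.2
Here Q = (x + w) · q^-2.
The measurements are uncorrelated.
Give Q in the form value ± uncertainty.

0.00729 ± 0.000859

Let u = x + w = 58.4. δu = √(δx² + δw²) = √(44.9 + 0.0289) = 6.70, so δu/u = 0.115.
Q is then a monomial in u, q:
δQ/Q = √((δu/u)² + (-2·δq/q)²) = √(0.0132 + 0.000719) = 0.118
Q = 0.00729, so δQ = 0.118 × 0.00729 = 0.000859.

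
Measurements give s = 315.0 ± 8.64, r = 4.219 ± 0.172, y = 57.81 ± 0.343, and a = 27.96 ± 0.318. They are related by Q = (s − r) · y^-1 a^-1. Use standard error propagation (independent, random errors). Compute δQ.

Let u = s − r = 310.8. δu = √(δs² + δr²) = √(74.6 + 0.0296) = 8.64, so δu/u = 0.0278.
Q is then a monomial in u, y, a:
δQ/Q = √((δu/u)² + (-1·δy/y)² + (-1·δa/a)²) = √(0.000773 + 3.52e-05 + 0.000129) = 0.0306
Q = 0.1923, so δQ = 0.0306 × 0.1923 = 0.00589.

0.00589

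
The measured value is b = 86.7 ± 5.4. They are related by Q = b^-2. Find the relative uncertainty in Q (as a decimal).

Since Q is a product/quotient, work with relative uncertainties:
  (-2·δb/b)² = (-2×0.0623)² = 0.0155
δQ/Q = √(0.0155) = 0.125

0.125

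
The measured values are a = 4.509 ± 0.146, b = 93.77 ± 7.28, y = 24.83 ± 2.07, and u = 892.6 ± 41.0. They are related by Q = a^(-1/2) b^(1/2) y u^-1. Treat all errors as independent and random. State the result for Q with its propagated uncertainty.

Products/powers → add relative errors in quadrature, weighted by exponent:
  (−½·δa/a)² = (-0.5×0.0324)² = 0.000262;  (½·δb/b)² = (0.5×0.0776)² = 0.00151;  (1·δy/y)² = (1×0.0834)² = 0.00695;  (-1·δu/u)² = (-1×0.0459)² = 0.00211
δQ/Q = √(0.0108) = 0.104
Q = 0.1269, so δQ = 0.104 × 0.1269 = 0.0132.

0.1269 ± 0.0132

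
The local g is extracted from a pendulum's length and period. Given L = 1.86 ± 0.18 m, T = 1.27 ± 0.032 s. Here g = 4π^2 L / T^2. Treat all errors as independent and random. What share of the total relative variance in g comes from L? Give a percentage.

78.7%

(δg/g)² = (1·δL/L)² + (-2·δT/T)²
  L term: (1×0.0968)² = 0.00937
  T term: (-2×0.0252)² = 0.00254
Total = 0.0119. Share from L = 0.00937/0.0119 = 0.787.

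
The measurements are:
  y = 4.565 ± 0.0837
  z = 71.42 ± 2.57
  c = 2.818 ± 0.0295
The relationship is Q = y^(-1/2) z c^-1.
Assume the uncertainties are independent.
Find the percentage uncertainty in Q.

3.86%

Products/powers → add relative errors in quadrature, weighted by exponent:
  (−½·δy/y)² = (-0.5×0.0183)² = 8.4e-05;  (1·δz/z)² = (1×0.0360)² = 0.00129;  (-1·δc/c)² = (-1×0.0105)² = 0.000110
δQ/Q = √(0.00149) = 0.0386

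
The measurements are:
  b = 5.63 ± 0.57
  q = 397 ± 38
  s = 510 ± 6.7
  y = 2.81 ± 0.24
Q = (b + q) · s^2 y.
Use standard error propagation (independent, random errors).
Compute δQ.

3.82e+07

Let u = b + q = 403. δu = √(δb² + δq²) = √(0.325 + 1440) = 38.0, so δu/u = 0.0944.
Q is then a monomial in u, s, y:
δQ/Q = √((δu/u)² + (2·δs/s)² + (1·δy/y)²) = √(0.00891 + 0.000690 + 0.00729) = 0.130
Q = 2.94e+08, so δQ = 0.130 × 2.94e+08 = 3.82e+07.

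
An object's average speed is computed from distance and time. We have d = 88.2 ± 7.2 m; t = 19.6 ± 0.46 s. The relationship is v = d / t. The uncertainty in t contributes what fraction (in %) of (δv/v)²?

7.63%

(δv/v)² = (1·δd/d)² + (-1·δt/t)²
  d term: (1×0.0816)² = 0.00666
  t term: (-1×0.0235)² = 0.000551
Total = 0.00721. Share from t = 0.000551/0.00721 = 0.0763.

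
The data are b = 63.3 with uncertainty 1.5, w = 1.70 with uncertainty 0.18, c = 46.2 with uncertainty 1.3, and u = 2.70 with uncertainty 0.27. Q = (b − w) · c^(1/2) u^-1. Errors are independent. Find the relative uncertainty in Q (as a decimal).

Let h = b − w = 61.6. δh = √(δb² + δw²) = √(2.25 + 0.0324) = 1.51, so δh/h = 0.0245.
Q is then a monomial in h, c, u:
δQ/Q = √((δh/h)² + (½·δc/c)² + (-1·δu/u)²) = √(0.000601 + 0.000198 + 0.0100) = 0.104

0.104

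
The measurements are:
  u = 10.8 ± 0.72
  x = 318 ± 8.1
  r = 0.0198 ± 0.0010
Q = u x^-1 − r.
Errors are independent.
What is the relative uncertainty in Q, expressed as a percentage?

18.5%

Let p = u·x^-1 = 0.0340. δp/p = √((1·δu/u)² + (-1·δx/x)²) = √(0.00444 + 0.000649) = 0.0714, so δp = 0.00242.
Q = p − r: δQ = √(δp² + δr²) = √(5.87e-06 + 1e-06) = 0.00262
Q = 0.0142, so δQ/Q = 0.00262/0.0142 = 0.185.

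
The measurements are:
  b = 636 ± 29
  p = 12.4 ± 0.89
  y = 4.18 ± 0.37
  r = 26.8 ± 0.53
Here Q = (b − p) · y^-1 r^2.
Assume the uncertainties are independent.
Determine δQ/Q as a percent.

Let u = b − p = 624. δu = √(δb² + δp²) = √(841 + 0.792) = 29.0, so δu/u = 0.0465.
Q is then a monomial in u, y, r:
δQ/Q = √((δu/u)² + (-1·δy/y)² + (2·δr/r)²) = √(0.00216 + 0.00784 + 0.00156) = 0.108

10.8%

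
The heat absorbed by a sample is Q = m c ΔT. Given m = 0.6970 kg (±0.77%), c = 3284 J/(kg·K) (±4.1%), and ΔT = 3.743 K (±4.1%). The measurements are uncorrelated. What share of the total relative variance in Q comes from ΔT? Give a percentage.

49.1%

(δQ/Q)² = (1·δm/m)² + (1·δc/c)² + (1·δΔT/ΔT)²
  m term: (1×0.00770)² = 5.93e-05
  c term: (1×0.0410)² = 0.00168
  ΔT term: (1×0.0410)² = 0.00168
Total = 0.00342. Share from ΔT = 0.00168/0.00342 = 0.491.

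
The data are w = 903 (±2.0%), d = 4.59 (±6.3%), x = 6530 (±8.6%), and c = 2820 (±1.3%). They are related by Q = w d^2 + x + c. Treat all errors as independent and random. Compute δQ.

Let p = w·d^2 = 19000. δp/p = √((1·δw/w)² + (2·δd/d)²) = √(0.000400 + 0.0159) = 0.128, so δp = 2430.
Q = p + x + c: δQ = √(δp² + δx² + δc²) = √(5.89e+06 + 3.15e+05 + 1340) = 2490

2490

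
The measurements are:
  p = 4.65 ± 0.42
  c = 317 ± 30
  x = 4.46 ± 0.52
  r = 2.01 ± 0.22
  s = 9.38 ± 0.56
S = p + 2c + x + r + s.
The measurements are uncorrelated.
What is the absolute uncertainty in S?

S is a linear combination, so absolute uncertainties add in quadrature:
  (δp)² = 0.176;  (2·δc)² = 3600;  (δx)² = 0.270;  (δr)² = 0.0484;  (δs)² = 0.314
δS = √(3600) = 60.0

60.0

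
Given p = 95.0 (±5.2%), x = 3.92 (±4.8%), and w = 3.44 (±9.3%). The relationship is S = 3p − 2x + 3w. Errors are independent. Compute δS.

Each term contributes (cᵢ δxᵢ)² to (δS)²:
  (3·δp)² = 220;  (2·δx)² = 0.142;  (3·δw)² = 0.921
δS = √(221) = 14.9

14.9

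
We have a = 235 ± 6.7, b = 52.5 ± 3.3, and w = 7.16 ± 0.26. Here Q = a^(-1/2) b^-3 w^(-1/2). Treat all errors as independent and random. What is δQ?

3.2e-08

Since Q is a product/quotient, work with relative uncertainties:
  (−½·δa/a)² = (-0.5×0.0285)² = 0.000203;  (-3·δb/b)² = (-3×0.0629)² = 0.0356;  (−½·δw/w)² = (-0.5×0.0363)² = 0.000330
δQ/Q = √(0.0361) = 0.190
Q = 1.68e-07, so δQ = 0.190 × 1.68e-07 = 3.2e-08.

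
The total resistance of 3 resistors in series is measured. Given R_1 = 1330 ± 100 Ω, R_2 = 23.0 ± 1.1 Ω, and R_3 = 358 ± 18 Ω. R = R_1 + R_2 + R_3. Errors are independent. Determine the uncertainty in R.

Sums and differences: (δR)² = Σ (cᵢ δxᵢ)².
  (δR_1)² = 10000;  (δR_2)² = 1.21;  (δR_3)² = 324
δR = √(10300) = 102 Ω

102 Ω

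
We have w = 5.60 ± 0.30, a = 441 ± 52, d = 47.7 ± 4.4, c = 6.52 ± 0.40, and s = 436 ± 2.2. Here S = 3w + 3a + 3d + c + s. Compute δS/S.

0.0813

Absolute uncertainties add in quadrature for a linear combination:
  (3·δw)² = 0.810;  (3·δa)² = 24300;  (3·δd)² = 174;  (δc)² = 0.160;  (δs)² = 4.84
δS = √(24500) = 157
S = 1930, so δS/S = 157/1930 = 0.0813.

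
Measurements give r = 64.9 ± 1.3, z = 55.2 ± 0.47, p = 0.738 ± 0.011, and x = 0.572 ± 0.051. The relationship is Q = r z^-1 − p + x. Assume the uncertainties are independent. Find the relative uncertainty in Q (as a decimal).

Let w = r·z^-1 = 1.18. δw/w = √((1·δr/r)² + (-1·δz/z)²) = √(0.000401 + 7.25e-05) = 0.0218, so δw = 0.0256.
Q = w − p + x: δQ = √(δw² + δp² + δx²) = √(0.000655 + 0.000121 + 0.00260) = 0.0581
Q = 1.01, so δQ/Q = 0.0581/1.01 = 0.0576.

0.0576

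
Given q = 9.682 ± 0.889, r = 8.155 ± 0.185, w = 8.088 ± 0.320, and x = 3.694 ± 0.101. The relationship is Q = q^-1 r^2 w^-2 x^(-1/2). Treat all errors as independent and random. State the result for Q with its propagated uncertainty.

Each factor contributes (exponent × relative error)² to (δQ/Q)²:
  (-1·δq/q)² = (-1×0.0918)² = 0.00843;  (2·δr/r)² = (2×0.0227)² = 0.00206;  (-2·δw/w)² = (-2×0.0396)² = 0.00626;  (−½·δx/x)² = (-0.5×0.0273)² = 0.000187
δQ/Q = √(0.0169) = 0.130
Q = 0.05463, so δQ = 0.130 × 0.05463 = 0.00711.

0.05463 ± 0.00711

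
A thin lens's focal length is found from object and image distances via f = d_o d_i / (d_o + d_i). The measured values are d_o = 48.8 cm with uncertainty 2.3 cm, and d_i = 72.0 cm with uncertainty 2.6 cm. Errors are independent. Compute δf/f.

∂f/∂d_o = (d_i/(d_o+d_i))² = 0.355;  ∂f/∂d_i = (d_o/(d_o+d_i))² = 0.163
δf = √((∂f/∂d_o · δd_o)² + (∂f/∂d_i · δd_i)²) = √(0.668 + 0.180) = 0.921 cm
f = 29.1 cm, so δf/f = 0.921/29.1 = 0.0317.

0.0317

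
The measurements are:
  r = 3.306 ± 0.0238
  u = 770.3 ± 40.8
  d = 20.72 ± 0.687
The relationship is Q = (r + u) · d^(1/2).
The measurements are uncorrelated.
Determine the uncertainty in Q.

195

Let w = r + u = 773.6. δw = √(δr² + δu²) = √(0.000566 + 1660) = 40.8, so δw/w = 0.0527.
Q is then a monomial in w, d:
δQ/Q = √((δw/w)² + (½·δd/d)²) = √(0.00278 + 0.000275) = 0.0553
Q = 3521, so δQ = 0.0553 × 3521 = 195.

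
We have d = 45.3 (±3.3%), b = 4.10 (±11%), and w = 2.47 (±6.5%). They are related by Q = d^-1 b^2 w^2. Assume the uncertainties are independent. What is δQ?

Since Q is a product/quotient, work with relative uncertainties:
  (-1·δd/d)² = (-1×0.0330)² = 0.00109;  (2·δb/b)² = (2×0.110)² = 0.0484;  (2·δw/w)² = (2×0.0650)² = 0.0169
δQ/Q = √(0.0664) = 0.258
Q = 2.26, so δQ = 0.258 × 2.26 = 0.583.

0.583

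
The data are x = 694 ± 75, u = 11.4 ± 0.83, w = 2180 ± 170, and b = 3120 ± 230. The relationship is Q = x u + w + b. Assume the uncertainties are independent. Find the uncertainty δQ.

1070

Let p = x·u = 7910. δp/p = √((1·δx/x)² + (1·δu/u)²) = √(0.0117 + 0.00530) = 0.130, so δp = 1030.
Q = p + w + b: δQ = √(δp² + δw² + δb²) = √(1.06e+06 + 28900 + 52900) = 1070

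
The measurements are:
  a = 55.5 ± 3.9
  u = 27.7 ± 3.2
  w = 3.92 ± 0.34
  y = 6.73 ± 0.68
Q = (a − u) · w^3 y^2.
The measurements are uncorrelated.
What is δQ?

Let h = a − u = 27.8. δh = √(δa² + δu²) = √(15.2 + 10.2) = 5.04, so δh/h = 0.181.
Q is then a monomial in h, w, y:
δQ/Q = √((δh/h)² + (3·δw/w)² + (2·δy/y)²) = √(0.0329 + 0.0677 + 0.0408) = 0.376
Q = 75800, so δQ = 0.376 × 75800 = 28500.

28500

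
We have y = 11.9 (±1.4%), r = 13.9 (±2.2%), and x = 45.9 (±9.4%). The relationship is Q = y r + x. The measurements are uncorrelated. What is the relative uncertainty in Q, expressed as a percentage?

Let p = y·r = 165. δp/p = √((1·δy/y)² + (1·δr/r)²) = √(0.000196 + 0.000484) = 0.0261, so δp = 4.31.
Q = p + x: δQ = √(δp² + δx²) = √(18.6 + 18.6) = 6.10
Q = 211, so δQ/Q = 6.10/211 = 0.0289.

2.89%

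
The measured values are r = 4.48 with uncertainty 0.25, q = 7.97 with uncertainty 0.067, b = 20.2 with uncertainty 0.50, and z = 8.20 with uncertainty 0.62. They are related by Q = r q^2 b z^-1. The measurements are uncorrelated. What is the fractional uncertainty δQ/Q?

0.0986

For a monomial Q ∝ r, q^2, b, z^-1, fractional errors add in quadrature:
  (1·δr/r)² = (1×0.0558)² = 0.00311;  (2·δq/q)² = (2×0.00841)² = 0.000283;  (1·δb/b)² = (1×0.0248)² = 0.000613;  (-1·δz/z)² = (-1×0.0756)² = 0.00572
δQ/Q = √(0.00973) = 0.0986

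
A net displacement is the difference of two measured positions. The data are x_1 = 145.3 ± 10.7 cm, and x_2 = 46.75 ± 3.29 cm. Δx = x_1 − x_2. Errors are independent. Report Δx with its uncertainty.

Absolute uncertainties add in quadrature for a linear combination:
  (δx_1)² = 114;  (δx_2)² = 10.8
δΔx = √(125) = 11.2 cm
Δx = 98.55 cm.

98.55 ± 11.2 cm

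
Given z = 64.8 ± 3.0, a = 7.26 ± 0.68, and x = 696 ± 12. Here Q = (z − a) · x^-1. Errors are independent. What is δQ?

Let u = z − a = 57.5. δu = √(δz² + δa²) = √(9.00 + 0.462) = 3.08, so δu/u = 0.0535.
Q is then a monomial in u, x:
δQ/Q = √((δu/u)² + (-1·δx/x)²) = √(0.00286 + 0.000297) = 0.0562
Q = 0.0827, so δQ = 0.0562 × 0.0827 = 0.00464.

0.00464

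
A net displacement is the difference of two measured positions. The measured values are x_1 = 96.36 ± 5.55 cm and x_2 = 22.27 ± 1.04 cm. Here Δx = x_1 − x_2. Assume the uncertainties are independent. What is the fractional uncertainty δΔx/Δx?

0.0762

Sums and differences: (δΔx)² = Σ (cᵢ δxᵢ)².
  (δx_1)² = 30.8;  (δx_2)² = 1.08
δΔx = √(31.9) = 5.65 cm
Δx = 74.09 cm, so δΔx/Δx = 5.65/74.09 = 0.0762.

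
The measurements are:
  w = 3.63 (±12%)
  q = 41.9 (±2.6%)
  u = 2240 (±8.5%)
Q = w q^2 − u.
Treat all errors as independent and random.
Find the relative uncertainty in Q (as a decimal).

Let p = w·q^2 = 6370. δp/p = √((1·δw/w)² + (2·δq/q)²) = √(0.0144 + 0.00270) = 0.131, so δp = 833.
Q = p − u: δQ = √(δp² + δu²) = √(6.95e+05 + 36300) = 855
Q = 4130, so δQ/Q = 855/4130 = 0.207.

0.207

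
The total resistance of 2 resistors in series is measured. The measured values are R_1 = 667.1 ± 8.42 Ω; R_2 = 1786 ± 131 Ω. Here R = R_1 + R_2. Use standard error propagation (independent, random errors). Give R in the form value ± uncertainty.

2453 ± 131 Ω

For a sum/difference, combine absolute errors in quadrature:
  (δR_1)² = 70.9;  (δR_2)² = 17200
δR = √(17200) = 131 Ω
R = 2453 Ω.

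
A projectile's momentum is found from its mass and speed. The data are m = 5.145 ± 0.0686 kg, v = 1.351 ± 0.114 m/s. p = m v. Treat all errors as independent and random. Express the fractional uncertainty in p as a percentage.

8.54%

For a monomial p ∝ m, v, fractional errors add in quadrature:
  (1·δm/m)² = (1×0.0133)² = 0.000178;  (1·δv/v)² = (1×0.0844)² = 0.00712
δp/p = √(0.00730) = 0.0854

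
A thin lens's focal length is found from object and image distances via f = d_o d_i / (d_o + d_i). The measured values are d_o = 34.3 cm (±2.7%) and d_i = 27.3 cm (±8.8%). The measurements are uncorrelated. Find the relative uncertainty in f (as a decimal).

0.0504

∂f/∂d_o = (d_i/(d_o+d_i))² = 0.196;  ∂f/∂d_i = (d_o/(d_o+d_i))² = 0.310
δf = √((∂f/∂d_o · δd_o)² + (∂f/∂d_i · δd_i)²) = √(0.0331 + 0.555) = 0.767 cm
f = 15.2 cm, so δf/f = 0.767/15.2 = 0.0504.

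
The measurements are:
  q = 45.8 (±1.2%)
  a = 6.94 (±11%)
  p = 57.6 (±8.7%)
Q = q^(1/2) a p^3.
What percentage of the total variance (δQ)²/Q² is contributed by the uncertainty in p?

84.9%

(δQ/Q)² = (½·δq/q)² + (1·δa/a)² + (3·δp/p)²
  q term: (0.5×0.0120)² = 3.6e-05
  a term: (1×0.110)² = 0.0121
  p term: (3×0.0870)² = 0.0681
Total = 0.0803. Share from p = 0.0681/0.0803 = 0.849.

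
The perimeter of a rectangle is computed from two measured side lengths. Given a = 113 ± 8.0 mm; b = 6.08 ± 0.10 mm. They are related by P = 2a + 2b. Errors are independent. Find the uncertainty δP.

P is a linear combination, so absolute uncertainties add in quadrature:
  (2·δa)² = 256;  (2·δb)² = 0.0400
δP = √(256) = 16.0 mm

16.0 mm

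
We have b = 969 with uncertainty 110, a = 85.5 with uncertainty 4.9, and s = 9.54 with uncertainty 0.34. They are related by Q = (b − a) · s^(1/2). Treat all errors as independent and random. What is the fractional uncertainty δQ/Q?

0.126

Let u = b − a = 884. δu = √(δb² + δa²) = √(12100 + 24.0) = 110, so δu/u = 0.125.
Q is then a monomial in u, s:
δQ/Q = √((δu/u)² + (½·δs/s)²) = √(0.0155 + 0.000318) = 0.126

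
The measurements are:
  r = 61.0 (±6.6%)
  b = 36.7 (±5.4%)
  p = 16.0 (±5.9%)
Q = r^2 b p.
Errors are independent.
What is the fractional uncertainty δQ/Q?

0.154

Q is a product of powers, so relative uncertainties combine in quadrature:
  (2·δr/r)² = (2×0.0660)² = 0.0174;  (1·δb/b)² = (1×0.0540)² = 0.00292;  (1·δp/p)² = (1×0.0590)² = 0.00348
δQ/Q = √(0.0238) = 0.154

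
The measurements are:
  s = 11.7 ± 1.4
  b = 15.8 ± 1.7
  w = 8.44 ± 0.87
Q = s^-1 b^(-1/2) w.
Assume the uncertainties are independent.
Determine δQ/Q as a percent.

16.7%

For a monomial Q ∝ s^-1, b^(-1/2), w, fractional errors add in quadrature:
  (-1·δs/s)² = (-1×0.120)² = 0.0143;  (−½·δb/b)² = (-0.5×0.108)² = 0.00289;  (1·δw/w)² = (1×0.103)² = 0.0106
δQ/Q = √(0.0278) = 0.167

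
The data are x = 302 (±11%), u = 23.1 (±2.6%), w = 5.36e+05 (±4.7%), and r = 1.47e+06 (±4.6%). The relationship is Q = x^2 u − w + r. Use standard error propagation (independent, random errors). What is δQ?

4.72e+05

Let p = x^2·u = 2.11e+06. δp/p = √((2·δx/x)² + (1·δu/u)²) = √(0.0484 + 0.000676) = 0.222, so δp = 4.67e+05.
Q = p − w + r: δQ = √(δp² + δw² + δr²) = √(2.18e+11 + 6.35e+08 + 4.57e+09) = 4.72e+05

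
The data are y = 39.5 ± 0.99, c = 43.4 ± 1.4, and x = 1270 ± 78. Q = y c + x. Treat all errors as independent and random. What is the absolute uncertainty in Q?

Let p = y·c = 1710. δp/p = √((1·δy/y)² + (1·δc/c)²) = √(0.000628 + 0.00104) = 0.0409, so δp = 70.0.
Q = p + x: δQ = √(δp² + δx²) = √(4900 + 6080) = 105

105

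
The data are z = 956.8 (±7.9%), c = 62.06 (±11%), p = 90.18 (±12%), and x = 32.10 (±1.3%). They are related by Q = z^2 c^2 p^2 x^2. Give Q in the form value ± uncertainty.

(2.955 ± 1.07) × 10^16

For a monomial Q ∝ z^2, c^2, p^2, x^2, fractional errors add in quadrature:
  (2·δz/z)² = (2×0.0790)² = 0.0250;  (2·δc/c)² = (2×0.110)² = 0.0484;  (2·δp/p)² = (2×0.120)² = 0.0576;  (2·δx/x)² = (2×0.0130)² = 0.000676
δQ/Q = √(0.132) = 0.363
Q = 2.955e+16, so δQ = 0.363 × 2.955e+16 = 1.07e+16.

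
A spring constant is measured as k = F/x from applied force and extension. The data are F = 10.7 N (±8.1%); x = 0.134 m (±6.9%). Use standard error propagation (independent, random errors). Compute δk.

8.50 N/m

Relative error in a monomial: (δk/k)² = Σ (nᵢ · δxᵢ/xᵢ)².
  (1·δF/F)² = (1×0.0810)² = 0.00656;  (-1·δx/x)² = (-1×0.0690)² = 0.00476
δk/k = √(0.0113) = 0.106
k = 79.9 N/m, so δk = 0.106 × 79.9 = 8.50 N/m.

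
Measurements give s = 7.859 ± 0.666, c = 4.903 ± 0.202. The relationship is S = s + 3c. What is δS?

Sums and differences: (δS)² = Σ (cᵢ δxᵢ)².
  (δs)² = 0.444;  (3·δc)² = 0.367
δS = √(0.811) = 0.900

0.900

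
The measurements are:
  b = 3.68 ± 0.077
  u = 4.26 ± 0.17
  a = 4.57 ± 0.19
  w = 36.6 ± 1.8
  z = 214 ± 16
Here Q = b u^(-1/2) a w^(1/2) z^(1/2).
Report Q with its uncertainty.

Since Q is a product/quotient, work with relative uncertainties:
  (1·δb/b)² = (1×0.0209)² = 0.000438;  (−½·δu/u)² = (-0.5×0.0399)² = 0.000398;  (1·δa/a)² = (1×0.0416)² = 0.00173;  (½·δw/w)² = (0.5×0.0492)² = 0.000605;  (½·δz/z)² = (0.5×0.0748)² = 0.00140
δQ/Q = √(0.00457) = 0.0676
Q = 721, so δQ = 0.0676 × 721 = 48.7.

721 ± 48.7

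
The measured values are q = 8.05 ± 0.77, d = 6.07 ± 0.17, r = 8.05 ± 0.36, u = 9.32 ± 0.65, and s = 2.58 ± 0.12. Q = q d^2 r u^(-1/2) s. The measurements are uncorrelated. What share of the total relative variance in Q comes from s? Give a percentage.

(δQ/Q)² = (1·δq/q)² + (2·δd/d)² + (1·δr/r)² + (−½·δu/u)² + (1·δs/s)²
  q term: (1×0.0957)² = 0.00915
  d term: (2×0.0280)² = 0.00314
  r term: (1×0.0447)² = 0.00200
  u term: (-0.5×0.0697)² = 0.00122
  s term: (1×0.0465)² = 0.00216
Total = 0.0177. Share from s = 0.00216/0.0177 = 0.122.

12.2%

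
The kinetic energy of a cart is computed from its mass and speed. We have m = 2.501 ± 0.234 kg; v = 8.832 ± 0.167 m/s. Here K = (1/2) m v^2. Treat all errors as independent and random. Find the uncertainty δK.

Since K is a product/quotient, work with relative uncertainties:
  (1·δm/m)² = (1×0.0936)² = 0.00875;  (2·δv/v)² = (2×0.0189)² = 0.00143
δK/K = √(0.0102) = 0.101
K = 97.54 J, so δK = 0.101 × 97.54 = 9.84 J.

9.84 J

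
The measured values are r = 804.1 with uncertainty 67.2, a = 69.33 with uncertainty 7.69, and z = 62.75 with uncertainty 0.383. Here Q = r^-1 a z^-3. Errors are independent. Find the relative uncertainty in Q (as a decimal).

0.140

Since Q is a product/quotient, work with relative uncertainties:
  (-1·δr/r)² = (-1×0.0836)² = 0.00698;  (1·δa/a)² = (1×0.111)² = 0.0123;  (-3·δz/z)² = (-3×0.00610)² = 0.000335
δQ/Q = √(0.0196) = 0.140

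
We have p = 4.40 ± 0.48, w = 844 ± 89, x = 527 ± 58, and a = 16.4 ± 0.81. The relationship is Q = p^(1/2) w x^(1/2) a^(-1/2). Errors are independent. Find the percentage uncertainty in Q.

For a monomial Q ∝ p^(1/2), w, x^(1/2), a^(-1/2), fractional errors add in quadrature:
  (½·δp/p)² = (0.5×0.109)² = 0.00298;  (1·δw/w)² = (1×0.105)² = 0.0111;  (½·δx/x)² = (0.5×0.110)² = 0.00303;  (−½·δa/a)² = (-0.5×0.0494)² = 0.000610
δQ/Q = √(0.0177) = 0.133

13.3%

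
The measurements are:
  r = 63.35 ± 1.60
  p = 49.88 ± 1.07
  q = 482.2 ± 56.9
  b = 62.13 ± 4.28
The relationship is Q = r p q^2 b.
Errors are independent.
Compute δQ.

1.13e+10

Since Q is a product/quotient, work with relative uncertainties:
  (1·δr/r)² = (1×0.0253)² = 0.000638;  (1·δp/p)² = (1×0.0215)² = 0.000460;  (2·δq/q)² = (2×0.118)² = 0.0557;  (1·δb/b)² = (1×0.0689)² = 0.00475
δQ/Q = √(0.0615) = 0.248
Q = 4.565e+10, so δQ = 0.248 × 4.565e+10 = 1.13e+10.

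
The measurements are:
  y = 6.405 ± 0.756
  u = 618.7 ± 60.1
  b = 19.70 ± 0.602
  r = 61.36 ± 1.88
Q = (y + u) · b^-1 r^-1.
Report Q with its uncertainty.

0.5171 ± 0.0545

Let w = y + u = 625.1. δw = √(δy² + δu²) = √(0.572 + 3610) = 60.1, so δw/w = 0.0962.
Q is then a monomial in w, b, r:
δQ/Q = √((δw/w)² + (-1·δb/b)² + (-1·δr/r)²) = √(0.00925 + 0.000934 + 0.000939) = 0.105
Q = 0.5171, so δQ = 0.105 × 0.5171 = 0.0545.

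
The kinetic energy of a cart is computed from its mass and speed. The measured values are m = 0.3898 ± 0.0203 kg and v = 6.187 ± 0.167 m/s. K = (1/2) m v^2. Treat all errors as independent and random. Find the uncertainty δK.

0.560 J

Each factor contributes (exponent × relative error)² to (δK/K)²:
  (1·δm/m)² = (1×0.0521)² = 0.00271;  (2·δv/v)² = (2×0.0270)² = 0.00291
δK/K = √(0.00563) = 0.0750
K = 7.461 J, so δK = 0.0750 × 7.461 = 0.560 J.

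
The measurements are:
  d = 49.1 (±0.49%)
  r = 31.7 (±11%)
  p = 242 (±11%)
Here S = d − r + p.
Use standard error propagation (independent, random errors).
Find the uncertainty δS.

Absolute uncertainties add in quadrature for a linear combination:
  (δd)² = 0.0579;  (δr)² = 12.2;  (δp)² = 709
δS = √(721) = 26.8

26.8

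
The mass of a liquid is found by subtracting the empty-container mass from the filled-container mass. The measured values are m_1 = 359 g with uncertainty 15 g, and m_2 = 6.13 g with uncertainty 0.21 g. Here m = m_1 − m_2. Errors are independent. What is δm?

Absolute uncertainties add in quadrature for a linear combination:
  (δm_1)² = 225;  (δm_2)² = 0.0441
δm = √(225) = 15.0 g

15.0 g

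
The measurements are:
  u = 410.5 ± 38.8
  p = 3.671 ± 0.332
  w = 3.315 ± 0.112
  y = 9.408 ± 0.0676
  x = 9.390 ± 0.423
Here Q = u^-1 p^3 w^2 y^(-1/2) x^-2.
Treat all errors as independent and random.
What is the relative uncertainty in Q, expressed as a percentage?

30.9%

Q is a product of powers, so relative uncertainties combine in quadrature:
  (-1·δu/u)² = (-1×0.0945)² = 0.00893;  (3·δp/p)² = (3×0.0904)² = 0.0736;  (2·δw/w)² = (2×0.0338)² = 0.00457;  (−½·δy/y)² = (-0.5×0.00719)² = 1.29e-05;  (-2·δx/x)² = (-2×0.0450)² = 0.00812
δQ/Q = √(0.0952) = 0.309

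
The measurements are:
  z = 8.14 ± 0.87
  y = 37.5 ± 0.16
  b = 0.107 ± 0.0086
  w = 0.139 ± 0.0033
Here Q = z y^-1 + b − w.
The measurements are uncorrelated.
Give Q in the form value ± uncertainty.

0.185 ± 0.0250

Let p = z·y^-1 = 0.217. δp/p = √((1·δz/z)² + (-1·δy/y)²) = √(0.0114 + 1.82e-05) = 0.107, so δp = 0.0232.
Q = p + b − w: δQ = √(δp² + δb² + δw²) = √(0.000539 + 7.4e-05 + 1.09e-05) = 0.0250
Q = 0.185.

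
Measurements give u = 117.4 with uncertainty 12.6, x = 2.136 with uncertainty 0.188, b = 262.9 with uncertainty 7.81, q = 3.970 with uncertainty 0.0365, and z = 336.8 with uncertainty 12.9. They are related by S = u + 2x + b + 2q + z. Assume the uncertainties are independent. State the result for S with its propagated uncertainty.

729.3 ± 19.7

Sums and differences: (δS)² = Σ (cᵢ δxᵢ)².
  (δu)² = 159;  (2·δx)² = 0.141;  (δb)² = 61.0;  (2·δq)² = 0.00533;  (δz)² = 166
δS = √(386) = 19.7
S = 729.3.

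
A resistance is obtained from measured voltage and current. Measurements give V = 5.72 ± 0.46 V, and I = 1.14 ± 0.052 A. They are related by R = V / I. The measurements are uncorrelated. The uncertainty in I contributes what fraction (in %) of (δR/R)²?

(δR/R)² = (1·δV/V)² + (-1·δI/I)²
  V term: (1×0.0804)² = 0.00647
  I term: (-1×0.0456)² = 0.00208
Total = 0.00855. Share from I = 0.00208/0.00855 = 0.243.

24.3%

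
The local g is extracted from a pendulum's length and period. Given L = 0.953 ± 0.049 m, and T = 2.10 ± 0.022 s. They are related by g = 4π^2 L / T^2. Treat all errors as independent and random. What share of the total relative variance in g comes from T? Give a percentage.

14.2%

(δg/g)² = (1·δL/L)² + (-2·δT/T)²
  L term: (1×0.0514)² = 0.00264
  T term: (-2×0.0105)² = 0.000439
Total = 0.00308. Share from T = 0.000439/0.00308 = 0.142.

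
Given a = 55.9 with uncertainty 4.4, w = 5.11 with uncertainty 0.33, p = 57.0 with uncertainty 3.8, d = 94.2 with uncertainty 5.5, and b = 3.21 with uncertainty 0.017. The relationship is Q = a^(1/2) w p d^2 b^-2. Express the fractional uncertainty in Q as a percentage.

Since Q is a product/quotient, work with relative uncertainties:
  (½·δa/a)² = (0.5×0.0787)² = 0.00155;  (1·δw/w)² = (1×0.0646)² = 0.00417;  (1·δp/p)² = (1×0.0667)² = 0.00444;  (2·δd/d)² = (2×0.0584)² = 0.0136;  (-2·δb/b)² = (-2×0.00530)² = 0.000112
δQ/Q = √(0.0239) = 0.155

15.5%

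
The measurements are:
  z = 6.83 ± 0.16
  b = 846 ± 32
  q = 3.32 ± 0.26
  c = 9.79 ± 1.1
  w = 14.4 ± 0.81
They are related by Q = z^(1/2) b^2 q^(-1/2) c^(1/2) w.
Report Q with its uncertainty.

(4.63 ± 0.542) × 10^7

Each factor contributes (exponent × relative error)² to (δQ/Q)²:
  (½·δz/z)² = (0.5×0.0234)² = 0.000137;  (2·δb/b)² = (2×0.0378)² = 0.00572;  (−½·δq/q)² = (-0.5×0.0783)² = 0.00153;  (½·δc/c)² = (0.5×0.112)² = 0.00316;  (1·δw/w)² = (1×0.0563)² = 0.00316
δQ/Q = √(0.0137) = 0.117
Q = 4.63e+07, so δQ = 0.117 × 4.63e+07 = 5.42e+06.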